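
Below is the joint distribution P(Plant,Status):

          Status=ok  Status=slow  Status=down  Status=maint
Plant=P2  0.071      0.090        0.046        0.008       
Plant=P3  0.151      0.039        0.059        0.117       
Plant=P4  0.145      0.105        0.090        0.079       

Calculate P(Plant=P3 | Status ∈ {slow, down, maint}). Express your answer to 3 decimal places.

P(Status=slow) = 0.090 + 0.039 + 0.105 = 0.234.
P(Status=down) = 0.046 + 0.059 + 0.090 = 0.195.
P(Status=maint) = 0.008 + 0.117 + 0.079 = 0.204.
P(Status ∈ {slow, down, maint}) = 0.234 + 0.195 + 0.204 = 0.633; P(Plant=P3, Status ∈ {slow, down, maint}) = 0.039 + 0.059 + 0.117 = 0.215.
P(Plant=P3 | Status ∈ {slow, down, maint}) = 0.215/0.633 = 0.340.

0.340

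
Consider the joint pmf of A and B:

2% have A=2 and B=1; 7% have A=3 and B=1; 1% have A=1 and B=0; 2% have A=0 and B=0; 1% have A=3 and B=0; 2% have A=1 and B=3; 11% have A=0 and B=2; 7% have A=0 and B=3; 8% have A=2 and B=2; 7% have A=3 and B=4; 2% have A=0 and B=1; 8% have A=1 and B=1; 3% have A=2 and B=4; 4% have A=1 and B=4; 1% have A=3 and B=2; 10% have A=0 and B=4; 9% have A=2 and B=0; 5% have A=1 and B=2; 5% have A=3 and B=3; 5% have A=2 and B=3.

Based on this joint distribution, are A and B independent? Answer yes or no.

no

P(A=2) = 0.27 and P(B=0) = 0.13, so their product is 0.0351, but P(A=2, B=0) = 0.09. Since these differ, A and B are not independent.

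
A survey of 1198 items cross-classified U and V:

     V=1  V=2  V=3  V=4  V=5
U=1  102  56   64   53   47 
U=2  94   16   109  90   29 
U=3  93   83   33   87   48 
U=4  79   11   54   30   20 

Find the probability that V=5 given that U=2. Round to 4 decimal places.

Total with U=2: 94 + 16 + 109 + 90 + 29 = 338.
P(V=5 | U=2) = 29/338 = 0.0858.

0.0858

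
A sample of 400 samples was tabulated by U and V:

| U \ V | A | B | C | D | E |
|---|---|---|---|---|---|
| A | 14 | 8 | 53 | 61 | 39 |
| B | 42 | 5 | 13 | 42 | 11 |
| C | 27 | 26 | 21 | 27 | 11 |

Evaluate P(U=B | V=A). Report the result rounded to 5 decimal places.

0.50602

Total with V=A: 14 + 42 + 27 = 83.
P(U=B | V=A) = 42/83 = 0.50602.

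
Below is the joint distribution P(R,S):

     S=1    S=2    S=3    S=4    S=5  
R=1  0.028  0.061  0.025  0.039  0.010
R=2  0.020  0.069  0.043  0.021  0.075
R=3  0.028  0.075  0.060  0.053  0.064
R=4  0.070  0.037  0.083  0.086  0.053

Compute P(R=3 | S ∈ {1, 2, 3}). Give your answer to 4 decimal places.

0.2721

P(S=1) = 0.028 + 0.020 + 0.028 + 0.070 = 0.146.
P(S=2) = 0.061 + 0.069 + 0.075 + 0.037 = 0.242.
P(S=3) = 0.025 + 0.043 + 0.060 + 0.083 = 0.211.
P(S ∈ {1, 2, 3}) = 0.146 + 0.242 + 0.211 = 0.599; P(R=3, S ∈ {1, 2, 3}) = 0.028 + 0.075 + 0.060 = 0.163.
P(R=3 | S ∈ {1, 2, 3}) = 0.163/0.599 = 0.2721.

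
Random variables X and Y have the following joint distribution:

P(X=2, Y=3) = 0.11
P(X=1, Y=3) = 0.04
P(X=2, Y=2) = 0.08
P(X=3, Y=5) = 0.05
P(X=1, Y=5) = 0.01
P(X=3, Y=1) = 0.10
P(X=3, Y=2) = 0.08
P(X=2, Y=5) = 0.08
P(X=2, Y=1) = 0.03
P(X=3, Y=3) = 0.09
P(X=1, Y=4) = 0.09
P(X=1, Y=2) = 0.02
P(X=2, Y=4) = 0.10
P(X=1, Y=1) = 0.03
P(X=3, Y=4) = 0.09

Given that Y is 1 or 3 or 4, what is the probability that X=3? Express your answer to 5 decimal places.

0.41176

P(Y=1) = 0.03 + 0.03 + 0.10 = 0.16.
P(Y=3) = 0.04 + 0.11 + 0.09 = 0.24.
P(Y=4) = 0.09 + 0.10 + 0.09 = 0.28.
P(Y ∈ {1, 3, 4}) = 0.16 + 0.24 + 0.28 = 0.68; P(X=3, Y ∈ {1, 3, 4}) = 0.10 + 0.09 + 0.09 = 0.28.
P(X=3 | Y ∈ {1, 3, 4}) = 0.28/0.68 = 0.41176.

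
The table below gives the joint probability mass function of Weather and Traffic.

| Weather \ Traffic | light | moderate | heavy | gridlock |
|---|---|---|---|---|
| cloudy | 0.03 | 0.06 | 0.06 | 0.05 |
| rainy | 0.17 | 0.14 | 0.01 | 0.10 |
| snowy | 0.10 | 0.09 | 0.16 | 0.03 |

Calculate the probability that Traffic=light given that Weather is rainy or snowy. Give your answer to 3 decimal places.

0.338

P(Weather=rainy) = 0.17 + 0.14 + 0.01 + 0.10 = 0.42.
P(Weather=snowy) = 0.10 + 0.09 + 0.16 + 0.03 = 0.38.
P(Weather ∈ {rainy, snowy}) = 0.42 + 0.38 = 0.80; P(Traffic=light, Weather ∈ {rainy, snowy}) = 0.17 + 0.10 = 0.27.
P(Traffic=light | Weather ∈ {rainy, snowy}) = 0.27/0.80 = 0.338.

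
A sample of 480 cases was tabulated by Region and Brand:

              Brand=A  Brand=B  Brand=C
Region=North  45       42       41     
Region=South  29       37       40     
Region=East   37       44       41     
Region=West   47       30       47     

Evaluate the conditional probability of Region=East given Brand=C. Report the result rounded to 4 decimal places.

0.2426

Total with Brand=C: 41 + 40 + 41 + 47 = 169.
P(Region=East | Brand=C) = 41/169 = 0.2426.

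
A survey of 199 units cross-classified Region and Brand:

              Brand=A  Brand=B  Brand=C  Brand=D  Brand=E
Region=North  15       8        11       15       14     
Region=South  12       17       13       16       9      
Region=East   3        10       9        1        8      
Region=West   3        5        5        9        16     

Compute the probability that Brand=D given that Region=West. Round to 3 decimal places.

Total with Region=West: 3 + 5 + 5 + 9 + 16 = 38.
P(Brand=D | Region=West) = 9/38 = 0.237.

0.237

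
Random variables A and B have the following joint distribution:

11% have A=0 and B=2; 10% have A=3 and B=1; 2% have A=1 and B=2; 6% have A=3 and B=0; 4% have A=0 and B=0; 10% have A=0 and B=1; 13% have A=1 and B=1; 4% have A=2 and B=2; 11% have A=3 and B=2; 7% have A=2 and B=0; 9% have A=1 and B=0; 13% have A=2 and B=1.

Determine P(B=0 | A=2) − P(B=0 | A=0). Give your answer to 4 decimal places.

P(A=2) = 0.07 + 0.13 + 0.04 = 0.24; P(B=0 | A=2) = 0.07/0.24 = 0.29167.
P(A=0) = 0.04 + 0.10 + 0.11 = 0.25; P(B=0 | A=0) = 0.04/0.25 = 0.16000.
Difference = 0.1317.

0.1317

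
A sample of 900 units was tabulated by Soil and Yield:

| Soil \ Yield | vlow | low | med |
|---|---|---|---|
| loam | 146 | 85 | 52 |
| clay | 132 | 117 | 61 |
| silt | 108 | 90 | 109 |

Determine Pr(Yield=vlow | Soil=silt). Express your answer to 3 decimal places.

Total with Soil=silt: 108 + 90 + 109 = 307.
P(Yield=vlow | Soil=silt) = 108/307 = 0.352.

0.352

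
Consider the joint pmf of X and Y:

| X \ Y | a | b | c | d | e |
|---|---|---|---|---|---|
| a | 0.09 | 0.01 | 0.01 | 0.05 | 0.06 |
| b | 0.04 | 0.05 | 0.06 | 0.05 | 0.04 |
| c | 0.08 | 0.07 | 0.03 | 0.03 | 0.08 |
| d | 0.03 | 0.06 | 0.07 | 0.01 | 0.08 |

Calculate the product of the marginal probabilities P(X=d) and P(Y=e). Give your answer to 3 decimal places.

0.065

P(X=d) = 0.03 + 0.06 + 0.07 + 0.01 + 0.08 = 0.25.
P(Y=e) = 0.06 + 0.04 + 0.08 + 0.08 = 0.26.
Product: 0.25 × 0.26 = 0.065.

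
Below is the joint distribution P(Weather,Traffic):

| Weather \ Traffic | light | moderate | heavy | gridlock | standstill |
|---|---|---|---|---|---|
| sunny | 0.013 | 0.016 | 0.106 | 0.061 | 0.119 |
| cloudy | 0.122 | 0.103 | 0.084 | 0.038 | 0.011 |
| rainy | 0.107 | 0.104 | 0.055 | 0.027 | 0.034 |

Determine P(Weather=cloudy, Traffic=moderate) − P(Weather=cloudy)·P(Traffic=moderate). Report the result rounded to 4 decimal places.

0.0232

P(Weather=cloudy) = 0.122 + 0.103 + 0.084 + 0.038 + 0.011 = 0.358.
P(Traffic=moderate) = 0.016 + 0.103 + 0.104 = 0.223.
P(Weather=cloudy, Traffic=moderate) − P(Weather=cloudy)P(Traffic=moderate) = 0.103 − 0.358×0.223 = 0.0232.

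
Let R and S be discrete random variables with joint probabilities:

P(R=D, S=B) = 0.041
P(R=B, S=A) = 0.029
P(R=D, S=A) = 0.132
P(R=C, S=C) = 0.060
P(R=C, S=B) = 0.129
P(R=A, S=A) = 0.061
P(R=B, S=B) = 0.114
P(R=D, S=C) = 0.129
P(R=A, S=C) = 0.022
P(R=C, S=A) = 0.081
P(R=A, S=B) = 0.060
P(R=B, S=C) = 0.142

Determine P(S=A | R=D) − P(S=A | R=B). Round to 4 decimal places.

0.3353

P(R=D) = 0.132 + 0.041 + 0.129 = 0.302; P(S=A | R=D) = 0.132/0.302 = 0.43709.
P(R=B) = 0.029 + 0.114 + 0.142 = 0.285; P(S=A | R=B) = 0.029/0.285 = 0.10175.
Difference = 0.3353.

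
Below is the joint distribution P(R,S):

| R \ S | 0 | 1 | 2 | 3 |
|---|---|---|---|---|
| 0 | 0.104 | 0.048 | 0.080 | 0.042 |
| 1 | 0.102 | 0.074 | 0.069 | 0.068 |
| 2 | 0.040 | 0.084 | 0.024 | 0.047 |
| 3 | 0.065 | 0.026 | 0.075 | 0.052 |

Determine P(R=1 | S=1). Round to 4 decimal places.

0.3190

P(S=1) = 0.048 + 0.074 + 0.084 + 0.026 = 0.232.
P(R=1 | S=1) = 0.074/0.232 = 0.3190.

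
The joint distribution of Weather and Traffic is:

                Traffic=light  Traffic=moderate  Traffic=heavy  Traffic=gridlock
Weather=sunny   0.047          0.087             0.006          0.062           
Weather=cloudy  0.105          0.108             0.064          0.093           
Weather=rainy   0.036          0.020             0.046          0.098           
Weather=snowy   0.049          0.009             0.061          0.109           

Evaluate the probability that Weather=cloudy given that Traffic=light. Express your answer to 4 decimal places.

P(Traffic=light) = 0.047 + 0.105 + 0.036 + 0.049 = 0.237.
P(Weather=cloudy | Traffic=light) = 0.105/0.237 = 0.4430.

0.4430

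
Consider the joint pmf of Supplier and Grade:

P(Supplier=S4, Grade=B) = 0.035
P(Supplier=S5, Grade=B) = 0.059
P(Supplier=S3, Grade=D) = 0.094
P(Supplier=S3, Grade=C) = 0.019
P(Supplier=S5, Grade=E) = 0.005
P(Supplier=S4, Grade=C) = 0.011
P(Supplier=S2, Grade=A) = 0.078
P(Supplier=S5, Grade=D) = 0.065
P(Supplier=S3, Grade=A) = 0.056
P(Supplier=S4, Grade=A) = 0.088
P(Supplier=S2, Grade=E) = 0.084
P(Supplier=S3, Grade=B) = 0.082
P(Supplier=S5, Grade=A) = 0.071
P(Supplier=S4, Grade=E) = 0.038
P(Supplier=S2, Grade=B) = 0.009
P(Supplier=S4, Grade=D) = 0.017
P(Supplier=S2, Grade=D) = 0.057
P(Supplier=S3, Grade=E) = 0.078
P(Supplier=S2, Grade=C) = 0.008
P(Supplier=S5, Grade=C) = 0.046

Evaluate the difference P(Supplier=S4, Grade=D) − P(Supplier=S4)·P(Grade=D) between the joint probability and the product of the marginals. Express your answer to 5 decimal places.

-0.02704

P(Supplier=S4) = 0.088 + 0.035 + 0.011 + 0.017 + 0.038 = 0.189.
P(Grade=D) = 0.057 + 0.094 + 0.017 + 0.065 = 0.233.
P(Supplier=S4, Grade=D) − P(Supplier=S4)P(Grade=D) = 0.017 − 0.189×0.233 = -0.02704.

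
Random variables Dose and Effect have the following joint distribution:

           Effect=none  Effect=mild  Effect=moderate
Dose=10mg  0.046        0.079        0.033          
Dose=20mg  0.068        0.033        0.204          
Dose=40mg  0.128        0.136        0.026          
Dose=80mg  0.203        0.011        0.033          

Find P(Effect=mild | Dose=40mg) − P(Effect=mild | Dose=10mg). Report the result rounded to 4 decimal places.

-0.0310

P(Dose=40mg) = 0.128 + 0.136 + 0.026 = 0.290; P(Effect=mild | Dose=40mg) = 0.136/0.290 = 0.46897.
P(Dose=10mg) = 0.046 + 0.079 + 0.033 = 0.158; P(Effect=mild | Dose=10mg) = 0.079/0.158 = 0.50000.
Difference = -0.0310.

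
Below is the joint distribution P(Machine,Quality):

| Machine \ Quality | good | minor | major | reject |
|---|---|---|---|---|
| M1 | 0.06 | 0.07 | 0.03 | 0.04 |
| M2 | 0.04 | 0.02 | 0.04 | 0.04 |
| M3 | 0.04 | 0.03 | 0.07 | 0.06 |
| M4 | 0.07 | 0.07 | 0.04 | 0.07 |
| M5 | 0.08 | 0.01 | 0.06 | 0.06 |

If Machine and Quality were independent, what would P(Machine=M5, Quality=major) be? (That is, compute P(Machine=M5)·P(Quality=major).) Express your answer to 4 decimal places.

0.0504

P(Machine=M5) = 0.08 + 0.01 + 0.06 + 0.06 = 0.21.
P(Quality=major) = 0.03 + 0.04 + 0.07 + 0.04 + 0.06 = 0.24.
Product: 0.21 × 0.24 = 0.0504.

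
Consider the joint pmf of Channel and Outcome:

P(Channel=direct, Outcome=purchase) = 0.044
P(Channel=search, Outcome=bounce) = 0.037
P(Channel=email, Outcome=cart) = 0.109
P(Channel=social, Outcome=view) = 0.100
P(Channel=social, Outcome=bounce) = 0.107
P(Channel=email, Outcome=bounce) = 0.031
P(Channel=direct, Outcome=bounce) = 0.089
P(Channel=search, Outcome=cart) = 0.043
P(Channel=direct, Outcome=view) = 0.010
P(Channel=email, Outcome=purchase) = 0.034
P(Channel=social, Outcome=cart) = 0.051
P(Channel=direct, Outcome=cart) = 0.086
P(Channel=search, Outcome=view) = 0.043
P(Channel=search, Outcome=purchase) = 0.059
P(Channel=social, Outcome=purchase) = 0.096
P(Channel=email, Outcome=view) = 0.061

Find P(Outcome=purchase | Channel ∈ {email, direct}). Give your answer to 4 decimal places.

P(Channel=email) = 0.031 + 0.061 + 0.109 + 0.034 = 0.235.
P(Channel=direct) = 0.089 + 0.010 + 0.086 + 0.044 = 0.229.
P(Channel ∈ {email, direct}) = 0.235 + 0.229 = 0.464; P(Outcome=purchase, Channel ∈ {email, direct}) = 0.034 + 0.044 = 0.078.
P(Outcome=purchase | Channel ∈ {email, direct}) = 0.078/0.464 = 0.1681.

0.1681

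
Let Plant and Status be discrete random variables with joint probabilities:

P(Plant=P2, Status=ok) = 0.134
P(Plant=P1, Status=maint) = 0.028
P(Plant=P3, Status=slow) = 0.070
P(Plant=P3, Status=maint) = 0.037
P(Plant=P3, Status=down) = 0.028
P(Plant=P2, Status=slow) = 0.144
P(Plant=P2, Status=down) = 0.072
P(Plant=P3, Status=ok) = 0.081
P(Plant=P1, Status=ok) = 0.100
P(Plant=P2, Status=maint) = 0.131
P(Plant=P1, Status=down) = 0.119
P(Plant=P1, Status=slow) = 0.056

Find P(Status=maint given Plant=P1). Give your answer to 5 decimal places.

P(Plant=P1) = 0.100 + 0.056 + 0.119 + 0.028 = 0.303.
P(Status=maint | Plant=P1) = 0.028/0.303 = 0.09241.

0.09241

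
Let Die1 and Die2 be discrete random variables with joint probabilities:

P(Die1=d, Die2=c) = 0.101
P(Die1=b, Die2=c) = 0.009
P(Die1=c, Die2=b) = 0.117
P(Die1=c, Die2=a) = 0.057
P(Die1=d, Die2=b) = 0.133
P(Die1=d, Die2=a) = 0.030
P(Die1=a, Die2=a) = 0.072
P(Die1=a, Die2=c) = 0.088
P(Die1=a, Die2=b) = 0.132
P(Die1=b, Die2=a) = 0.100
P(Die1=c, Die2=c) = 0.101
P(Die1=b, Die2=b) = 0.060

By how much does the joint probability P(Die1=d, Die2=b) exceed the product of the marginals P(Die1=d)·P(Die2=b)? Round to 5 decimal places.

P(Die1=d) = 0.030 + 0.133 + 0.101 = 0.264.
P(Die2=b) = 0.132 + 0.060 + 0.117 + 0.133 = 0.442.
P(Die1=d, Die2=b) − P(Die1=d)P(Die2=b) = 0.133 − 0.264×0.442 = 0.01631.

0.01631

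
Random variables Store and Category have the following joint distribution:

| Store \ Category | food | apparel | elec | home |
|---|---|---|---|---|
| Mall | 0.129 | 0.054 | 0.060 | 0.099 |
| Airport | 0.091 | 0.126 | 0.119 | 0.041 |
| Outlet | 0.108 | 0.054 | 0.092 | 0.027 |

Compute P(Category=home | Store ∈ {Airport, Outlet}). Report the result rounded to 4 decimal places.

0.1033

P(Store=Airport) = 0.091 + 0.126 + 0.119 + 0.041 = 0.377.
P(Store=Outlet) = 0.108 + 0.054 + 0.092 + 0.027 = 0.281.
P(Store ∈ {Airport, Outlet}) = 0.377 + 0.281 = 0.658; P(Category=home, Store ∈ {Airport, Outlet}) = 0.041 + 0.027 = 0.068.
P(Category=home | Store ∈ {Airport, Outlet}) = 0.068/0.658 = 0.1033.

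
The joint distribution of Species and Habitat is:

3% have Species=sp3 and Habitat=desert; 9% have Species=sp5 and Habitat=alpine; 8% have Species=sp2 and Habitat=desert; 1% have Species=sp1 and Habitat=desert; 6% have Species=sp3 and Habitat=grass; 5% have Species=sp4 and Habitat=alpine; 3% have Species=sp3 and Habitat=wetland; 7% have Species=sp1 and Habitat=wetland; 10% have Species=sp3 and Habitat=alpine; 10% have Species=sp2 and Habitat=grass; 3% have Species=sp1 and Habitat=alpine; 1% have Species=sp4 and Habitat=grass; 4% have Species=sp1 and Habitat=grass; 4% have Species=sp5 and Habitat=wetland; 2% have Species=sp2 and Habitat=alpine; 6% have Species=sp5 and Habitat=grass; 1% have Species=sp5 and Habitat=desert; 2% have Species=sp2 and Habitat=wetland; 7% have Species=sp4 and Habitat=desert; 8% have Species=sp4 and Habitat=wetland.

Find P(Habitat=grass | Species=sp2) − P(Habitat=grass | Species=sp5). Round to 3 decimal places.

0.155

P(Species=sp2) = 0.10 + 0.02 + 0.08 + 0.02 = 0.22; P(Habitat=grass | Species=sp2) = 0.10/0.22 = 0.4545.
P(Species=sp5) = 0.06 + 0.04 + 0.01 + 0.09 = 0.20; P(Habitat=grass | Species=sp5) = 0.06/0.20 = 0.3000.
Difference = 0.155.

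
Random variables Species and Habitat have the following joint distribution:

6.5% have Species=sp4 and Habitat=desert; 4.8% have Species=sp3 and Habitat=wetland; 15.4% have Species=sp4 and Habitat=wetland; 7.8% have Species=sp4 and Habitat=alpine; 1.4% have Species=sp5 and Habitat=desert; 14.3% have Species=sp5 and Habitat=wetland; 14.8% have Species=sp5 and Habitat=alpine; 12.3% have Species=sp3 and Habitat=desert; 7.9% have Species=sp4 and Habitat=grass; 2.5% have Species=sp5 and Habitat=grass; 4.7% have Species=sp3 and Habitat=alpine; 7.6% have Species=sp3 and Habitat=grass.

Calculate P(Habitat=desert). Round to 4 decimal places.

P(Habitat=desert) = 0.123 + 0.065 + 0.014 = 0.202.

0.2020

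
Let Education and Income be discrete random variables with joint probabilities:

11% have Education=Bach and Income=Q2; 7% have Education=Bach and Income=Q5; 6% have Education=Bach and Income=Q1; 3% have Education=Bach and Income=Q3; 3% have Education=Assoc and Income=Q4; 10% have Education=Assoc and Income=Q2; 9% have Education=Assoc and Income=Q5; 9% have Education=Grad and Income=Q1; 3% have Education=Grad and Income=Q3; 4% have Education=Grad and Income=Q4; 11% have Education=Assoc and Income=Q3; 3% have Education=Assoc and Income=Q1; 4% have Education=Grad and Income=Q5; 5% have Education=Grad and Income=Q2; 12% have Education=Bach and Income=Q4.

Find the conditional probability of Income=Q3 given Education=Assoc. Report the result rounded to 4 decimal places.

P(Education=Assoc) = 0.03 + 0.10 + 0.11 + 0.03 + 0.09 = 0.36.
P(Income=Q3 | Education=Assoc) = 0.11/0.36 = 0.3056.

0.3056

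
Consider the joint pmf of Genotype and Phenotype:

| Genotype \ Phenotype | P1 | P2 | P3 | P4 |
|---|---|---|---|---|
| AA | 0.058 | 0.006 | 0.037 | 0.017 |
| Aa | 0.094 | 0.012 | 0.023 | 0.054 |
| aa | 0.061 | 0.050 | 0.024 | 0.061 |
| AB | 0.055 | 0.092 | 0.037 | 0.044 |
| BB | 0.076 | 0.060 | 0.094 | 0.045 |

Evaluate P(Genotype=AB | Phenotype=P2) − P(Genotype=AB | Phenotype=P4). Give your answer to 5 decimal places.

P(Phenotype=P2) = 0.006 + 0.012 + 0.050 + 0.092 + 0.060 = 0.220; P(Genotype=AB | Phenotype=P2) = 0.092/0.220 = 0.418182.
P(Phenotype=P4) = 0.017 + 0.054 + 0.061 + 0.044 + 0.045 = 0.221; P(Genotype=AB | Phenotype=P4) = 0.044/0.221 = 0.199095.
Difference = 0.21909.

0.21909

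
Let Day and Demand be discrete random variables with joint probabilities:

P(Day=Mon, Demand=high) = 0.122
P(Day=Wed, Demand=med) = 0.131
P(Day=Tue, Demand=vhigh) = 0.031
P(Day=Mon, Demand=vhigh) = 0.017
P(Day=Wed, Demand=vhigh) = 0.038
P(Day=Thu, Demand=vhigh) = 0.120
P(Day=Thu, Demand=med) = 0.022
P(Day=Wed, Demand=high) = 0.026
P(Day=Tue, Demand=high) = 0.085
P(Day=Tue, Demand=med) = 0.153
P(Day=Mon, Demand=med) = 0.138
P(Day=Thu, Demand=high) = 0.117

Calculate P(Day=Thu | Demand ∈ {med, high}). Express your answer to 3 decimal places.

0.175

P(Demand=med) = 0.138 + 0.153 + 0.131 + 0.022 = 0.444.
P(Demand=high) = 0.122 + 0.085 + 0.026 + 0.117 = 0.350.
P(Demand ∈ {med, high}) = 0.444 + 0.350 = 0.794; P(Day=Thu, Demand ∈ {med, high}) = 0.022 + 0.117 = 0.139.
P(Day=Thu | Demand ∈ {med, high}) = 0.139/0.794 = 0.175.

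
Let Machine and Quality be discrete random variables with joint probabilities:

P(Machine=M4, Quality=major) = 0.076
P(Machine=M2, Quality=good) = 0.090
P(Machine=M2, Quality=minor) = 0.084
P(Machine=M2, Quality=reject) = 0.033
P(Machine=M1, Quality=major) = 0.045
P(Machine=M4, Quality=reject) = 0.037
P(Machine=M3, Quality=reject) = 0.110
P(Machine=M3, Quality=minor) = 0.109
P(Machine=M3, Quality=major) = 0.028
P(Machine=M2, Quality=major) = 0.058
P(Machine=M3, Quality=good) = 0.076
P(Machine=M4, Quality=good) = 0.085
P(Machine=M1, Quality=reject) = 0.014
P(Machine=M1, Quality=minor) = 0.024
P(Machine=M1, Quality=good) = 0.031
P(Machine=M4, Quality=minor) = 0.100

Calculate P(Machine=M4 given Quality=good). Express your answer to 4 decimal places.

0.3014

P(Quality=good) = 0.031 + 0.090 + 0.076 + 0.085 = 0.282.
P(Machine=M4 | Quality=good) = 0.085/0.282 = 0.3014.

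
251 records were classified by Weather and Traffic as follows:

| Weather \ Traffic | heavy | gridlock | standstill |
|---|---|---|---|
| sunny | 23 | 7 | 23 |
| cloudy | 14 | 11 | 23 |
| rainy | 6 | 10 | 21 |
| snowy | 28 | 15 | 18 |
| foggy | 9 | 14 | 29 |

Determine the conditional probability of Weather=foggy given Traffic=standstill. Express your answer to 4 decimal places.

Total with Traffic=standstill: 23 + 23 + 21 + 18 + 29 = 114.
P(Weather=foggy | Traffic=standstill) = 29/114 = 0.2544.

0.2544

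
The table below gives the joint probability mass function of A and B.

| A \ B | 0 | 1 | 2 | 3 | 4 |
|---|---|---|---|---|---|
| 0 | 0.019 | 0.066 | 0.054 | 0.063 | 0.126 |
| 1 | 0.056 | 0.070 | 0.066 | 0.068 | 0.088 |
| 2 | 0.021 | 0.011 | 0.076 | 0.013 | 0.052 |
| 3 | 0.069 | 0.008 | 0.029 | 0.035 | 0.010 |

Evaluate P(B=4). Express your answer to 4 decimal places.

0.2760

P(B=4) = 0.126 + 0.088 + 0.052 + 0.010 = 0.276.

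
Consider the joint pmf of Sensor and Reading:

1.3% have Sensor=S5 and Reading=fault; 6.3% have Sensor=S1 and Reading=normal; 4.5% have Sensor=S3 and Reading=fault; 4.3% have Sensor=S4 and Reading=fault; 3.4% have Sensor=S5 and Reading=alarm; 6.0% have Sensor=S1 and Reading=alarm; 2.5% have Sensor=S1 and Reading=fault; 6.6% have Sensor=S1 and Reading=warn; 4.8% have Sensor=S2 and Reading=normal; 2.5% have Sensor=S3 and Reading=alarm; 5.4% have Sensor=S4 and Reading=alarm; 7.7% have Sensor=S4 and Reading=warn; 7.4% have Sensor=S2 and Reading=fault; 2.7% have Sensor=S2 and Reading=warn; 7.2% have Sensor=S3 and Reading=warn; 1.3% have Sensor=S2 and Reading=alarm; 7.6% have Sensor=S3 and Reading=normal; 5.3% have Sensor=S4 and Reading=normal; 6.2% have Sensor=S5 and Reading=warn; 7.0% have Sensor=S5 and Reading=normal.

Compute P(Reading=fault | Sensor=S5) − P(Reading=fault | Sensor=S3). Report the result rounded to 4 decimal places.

P(Sensor=S5) = 0.070 + 0.062 + 0.034 + 0.013 = 0.179; P(Reading=fault | Sensor=S5) = 0.013/0.179 = 0.07263.
P(Sensor=S3) = 0.076 + 0.072 + 0.025 + 0.045 = 0.218; P(Reading=fault | Sensor=S3) = 0.045/0.218 = 0.20642.
Difference = -0.1338.

-0.1338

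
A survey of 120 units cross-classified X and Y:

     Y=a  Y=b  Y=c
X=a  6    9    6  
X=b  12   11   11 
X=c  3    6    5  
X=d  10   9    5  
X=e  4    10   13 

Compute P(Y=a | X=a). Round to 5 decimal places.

Total with X=a: 6 + 9 + 6 = 21.
P(Y=a | X=a) = 6/21 = 0.28571.

0.28571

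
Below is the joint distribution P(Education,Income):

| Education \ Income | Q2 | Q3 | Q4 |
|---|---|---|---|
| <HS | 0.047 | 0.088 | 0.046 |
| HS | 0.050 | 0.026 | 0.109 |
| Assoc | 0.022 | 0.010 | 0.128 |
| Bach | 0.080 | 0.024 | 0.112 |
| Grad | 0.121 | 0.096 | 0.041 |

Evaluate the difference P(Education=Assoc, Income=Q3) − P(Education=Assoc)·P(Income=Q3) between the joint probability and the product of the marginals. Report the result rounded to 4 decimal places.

-0.0290

P(Education=Assoc) = 0.022 + 0.010 + 0.128 = 0.160.
P(Income=Q3) = 0.088 + 0.026 + 0.010 + 0.024 + 0.096 = 0.244.
P(Education=Assoc, Income=Q3) − P(Education=Assoc)P(Income=Q3) = 0.010 − 0.160×0.244 = -0.0290.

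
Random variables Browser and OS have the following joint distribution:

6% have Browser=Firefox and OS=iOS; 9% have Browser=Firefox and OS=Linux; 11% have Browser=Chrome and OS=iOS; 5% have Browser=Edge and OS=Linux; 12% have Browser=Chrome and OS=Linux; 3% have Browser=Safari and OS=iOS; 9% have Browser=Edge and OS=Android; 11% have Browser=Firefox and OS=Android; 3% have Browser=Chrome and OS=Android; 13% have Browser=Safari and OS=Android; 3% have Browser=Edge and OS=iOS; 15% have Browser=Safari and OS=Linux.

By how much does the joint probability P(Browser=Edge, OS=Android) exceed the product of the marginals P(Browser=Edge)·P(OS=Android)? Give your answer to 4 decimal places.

0.0288

P(Browser=Edge) = 0.05 + 0.03 + 0.09 = 0.17.
P(OS=Android) = 0.03 + 0.11 + 0.13 + 0.09 = 0.36.
P(Browser=Edge, OS=Android) − P(Browser=Edge)P(OS=Android) = 0.09 − 0.17×0.36 = 0.0288.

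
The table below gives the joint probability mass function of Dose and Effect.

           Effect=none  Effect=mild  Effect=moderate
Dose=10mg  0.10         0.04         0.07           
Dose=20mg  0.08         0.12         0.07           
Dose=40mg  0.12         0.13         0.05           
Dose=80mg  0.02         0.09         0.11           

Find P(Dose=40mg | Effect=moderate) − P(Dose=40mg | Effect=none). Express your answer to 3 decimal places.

P(Effect=moderate) = 0.07 + 0.07 + 0.05 + 0.11 = 0.30; P(Dose=40mg | Effect=moderate) = 0.05/0.30 = 0.1667.
P(Effect=none) = 0.10 + 0.08 + 0.12 + 0.02 = 0.32; P(Dose=40mg | Effect=none) = 0.12/0.32 = 0.3750.
Difference = -0.208.

-0.208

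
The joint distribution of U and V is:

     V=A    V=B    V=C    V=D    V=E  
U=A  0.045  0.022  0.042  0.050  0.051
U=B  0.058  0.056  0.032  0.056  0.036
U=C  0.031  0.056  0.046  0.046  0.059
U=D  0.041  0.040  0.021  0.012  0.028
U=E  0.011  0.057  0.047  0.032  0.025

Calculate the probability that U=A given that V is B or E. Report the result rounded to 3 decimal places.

P(V=B) = 0.022 + 0.056 + 0.056 + 0.040 + 0.057 = 0.231.
P(V=E) = 0.051 + 0.036 + 0.059 + 0.028 + 0.025 = 0.199.
P(V ∈ {B, E}) = 0.231 + 0.199 = 0.430; P(U=A, V ∈ {B, E}) = 0.022 + 0.051 = 0.073.
P(U=A | V ∈ {B, E}) = 0.073/0.430 = 0.170.

0.170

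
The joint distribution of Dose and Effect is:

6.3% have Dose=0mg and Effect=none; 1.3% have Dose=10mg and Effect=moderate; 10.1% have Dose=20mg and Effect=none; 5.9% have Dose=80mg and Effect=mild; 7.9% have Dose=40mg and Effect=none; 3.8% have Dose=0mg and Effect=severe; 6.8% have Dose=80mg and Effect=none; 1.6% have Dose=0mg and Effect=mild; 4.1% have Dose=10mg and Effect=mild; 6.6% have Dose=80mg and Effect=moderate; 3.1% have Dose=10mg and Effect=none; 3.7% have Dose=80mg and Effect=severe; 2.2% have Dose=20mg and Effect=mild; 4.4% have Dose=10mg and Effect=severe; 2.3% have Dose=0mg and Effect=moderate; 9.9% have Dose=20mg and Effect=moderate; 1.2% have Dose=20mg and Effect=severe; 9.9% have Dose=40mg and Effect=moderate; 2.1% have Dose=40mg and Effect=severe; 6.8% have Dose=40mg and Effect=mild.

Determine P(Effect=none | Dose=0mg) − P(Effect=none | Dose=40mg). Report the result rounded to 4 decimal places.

0.1541

P(Dose=0mg) = 0.063 + 0.016 + 0.023 + 0.038 = 0.140; P(Effect=none | Dose=0mg) = 0.063/0.140 = 0.45000.
P(Dose=40mg) = 0.079 + 0.068 + 0.099 + 0.021 = 0.267; P(Effect=none | Dose=40mg) = 0.079/0.267 = 0.29588.
Difference = 0.1541.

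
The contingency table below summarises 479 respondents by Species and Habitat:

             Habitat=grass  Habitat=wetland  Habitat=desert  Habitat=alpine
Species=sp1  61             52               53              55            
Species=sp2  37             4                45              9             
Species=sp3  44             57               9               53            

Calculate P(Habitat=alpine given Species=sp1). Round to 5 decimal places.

0.24887

Total with Species=sp1: 61 + 52 + 53 + 55 = 221.
P(Habitat=alpine | Species=sp1) = 55/221 = 0.24887.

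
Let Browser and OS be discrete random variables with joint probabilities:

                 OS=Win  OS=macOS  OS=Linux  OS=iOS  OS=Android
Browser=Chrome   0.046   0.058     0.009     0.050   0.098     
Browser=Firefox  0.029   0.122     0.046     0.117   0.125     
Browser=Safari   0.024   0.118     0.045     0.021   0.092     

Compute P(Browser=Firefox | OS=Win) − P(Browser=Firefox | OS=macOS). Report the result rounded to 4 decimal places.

-0.1165

P(OS=Win) = 0.046 + 0.029 + 0.024 = 0.099; P(Browser=Firefox | OS=Win) = 0.029/0.099 = 0.29293.
P(OS=macOS) = 0.058 + 0.122 + 0.118 = 0.298; P(Browser=Firefox | OS=macOS) = 0.122/0.298 = 0.40940.
Difference = -0.1165.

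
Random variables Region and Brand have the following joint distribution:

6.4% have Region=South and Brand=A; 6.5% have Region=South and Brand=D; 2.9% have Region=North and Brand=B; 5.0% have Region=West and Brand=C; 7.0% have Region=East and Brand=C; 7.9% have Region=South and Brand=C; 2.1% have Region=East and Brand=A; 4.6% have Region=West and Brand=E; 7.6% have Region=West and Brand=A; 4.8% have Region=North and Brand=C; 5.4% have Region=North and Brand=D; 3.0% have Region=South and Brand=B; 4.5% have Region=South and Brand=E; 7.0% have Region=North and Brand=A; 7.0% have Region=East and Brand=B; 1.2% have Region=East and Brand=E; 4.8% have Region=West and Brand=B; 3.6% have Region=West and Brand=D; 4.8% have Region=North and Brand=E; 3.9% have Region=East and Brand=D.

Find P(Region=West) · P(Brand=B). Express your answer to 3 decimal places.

P(Region=West) = 0.076 + 0.048 + 0.050 + 0.036 + 0.046 = 0.256.
P(Brand=B) = 0.029 + 0.030 + 0.070 + 0.048 = 0.177.
Product: 0.256 × 0.177 = 0.045.

0.045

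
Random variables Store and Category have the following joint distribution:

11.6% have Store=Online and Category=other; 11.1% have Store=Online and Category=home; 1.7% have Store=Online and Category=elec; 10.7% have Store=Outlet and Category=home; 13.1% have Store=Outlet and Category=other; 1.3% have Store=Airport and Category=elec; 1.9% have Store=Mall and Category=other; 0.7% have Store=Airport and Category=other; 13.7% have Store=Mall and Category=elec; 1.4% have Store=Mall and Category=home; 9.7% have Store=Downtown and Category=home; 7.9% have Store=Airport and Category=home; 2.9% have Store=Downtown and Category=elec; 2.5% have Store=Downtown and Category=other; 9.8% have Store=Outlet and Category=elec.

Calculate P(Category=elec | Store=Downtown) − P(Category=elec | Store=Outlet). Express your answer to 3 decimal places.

-0.100

P(Store=Downtown) = 0.029 + 0.097 + 0.025 = 0.151; P(Category=elec | Store=Downtown) = 0.029/0.151 = 0.1921.
P(Store=Outlet) = 0.098 + 0.107 + 0.131 = 0.336; P(Category=elec | Store=Outlet) = 0.098/0.336 = 0.2917.
Difference = -0.100.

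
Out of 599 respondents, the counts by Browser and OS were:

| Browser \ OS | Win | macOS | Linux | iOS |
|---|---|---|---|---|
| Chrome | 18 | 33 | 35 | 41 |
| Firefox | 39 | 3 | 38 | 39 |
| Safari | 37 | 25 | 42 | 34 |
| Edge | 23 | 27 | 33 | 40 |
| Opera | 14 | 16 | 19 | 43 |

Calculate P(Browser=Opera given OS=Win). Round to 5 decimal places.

0.10687

Total with OS=Win: 18 + 39 + 37 + 23 + 14 = 131.
P(Browser=Opera | OS=Win) = 14/131 = 0.10687.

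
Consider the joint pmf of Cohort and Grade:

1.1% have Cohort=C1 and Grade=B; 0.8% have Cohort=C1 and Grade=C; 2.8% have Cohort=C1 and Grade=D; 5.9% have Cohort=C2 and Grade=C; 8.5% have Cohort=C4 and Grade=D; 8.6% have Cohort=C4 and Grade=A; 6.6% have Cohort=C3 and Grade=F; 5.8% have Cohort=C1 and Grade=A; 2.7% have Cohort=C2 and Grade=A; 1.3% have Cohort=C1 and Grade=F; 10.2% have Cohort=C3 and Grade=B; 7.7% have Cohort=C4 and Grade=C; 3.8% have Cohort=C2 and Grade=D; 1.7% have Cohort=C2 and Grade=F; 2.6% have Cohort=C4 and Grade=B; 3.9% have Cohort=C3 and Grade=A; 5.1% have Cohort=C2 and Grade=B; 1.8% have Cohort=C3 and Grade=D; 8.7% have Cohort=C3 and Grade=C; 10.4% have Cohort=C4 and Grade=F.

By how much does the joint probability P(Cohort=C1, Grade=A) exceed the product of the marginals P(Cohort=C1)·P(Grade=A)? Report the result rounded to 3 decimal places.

0.033

P(Cohort=C1) = 0.058 + 0.011 + 0.008 + 0.028 + 0.013 = 0.118.
P(Grade=A) = 0.058 + 0.027 + 0.039 + 0.086 = 0.210.
P(Cohort=C1, Grade=A) − P(Cohort=C1)P(Grade=A) = 0.058 − 0.118×0.210 = 0.033.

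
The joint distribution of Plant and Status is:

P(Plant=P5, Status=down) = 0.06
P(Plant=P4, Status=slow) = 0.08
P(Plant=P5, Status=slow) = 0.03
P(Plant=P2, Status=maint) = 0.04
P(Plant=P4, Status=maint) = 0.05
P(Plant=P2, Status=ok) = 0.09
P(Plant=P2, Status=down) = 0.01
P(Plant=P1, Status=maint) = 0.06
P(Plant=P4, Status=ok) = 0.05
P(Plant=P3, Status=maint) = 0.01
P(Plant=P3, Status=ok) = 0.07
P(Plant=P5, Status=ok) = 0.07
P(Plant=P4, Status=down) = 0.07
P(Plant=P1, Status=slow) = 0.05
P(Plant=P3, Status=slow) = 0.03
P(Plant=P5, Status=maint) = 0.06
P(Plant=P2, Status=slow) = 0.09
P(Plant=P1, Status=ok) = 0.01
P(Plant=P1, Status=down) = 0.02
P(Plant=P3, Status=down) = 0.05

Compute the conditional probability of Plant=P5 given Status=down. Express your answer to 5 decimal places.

0.28571

P(Status=down) = 0.02 + 0.01 + 0.05 + 0.07 + 0.06 = 0.21.
P(Plant=P5 | Status=down) = 0.06/0.21 = 0.28571.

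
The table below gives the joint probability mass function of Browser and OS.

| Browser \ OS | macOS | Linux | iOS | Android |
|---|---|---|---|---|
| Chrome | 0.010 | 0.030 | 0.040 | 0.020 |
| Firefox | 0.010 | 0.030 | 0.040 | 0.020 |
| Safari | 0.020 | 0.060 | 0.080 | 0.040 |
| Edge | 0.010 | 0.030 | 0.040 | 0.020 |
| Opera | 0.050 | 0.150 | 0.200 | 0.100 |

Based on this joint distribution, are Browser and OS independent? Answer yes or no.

Every cell satisfies P(Browser,OS) = P(Browser)·P(OS). For instance P(Browser=Firefox) = 0.100, P(OS=macOS) = 0.100, and 0.100×0.100 = 0.010 matches the joint entry. So Browser and OS are independent.

yes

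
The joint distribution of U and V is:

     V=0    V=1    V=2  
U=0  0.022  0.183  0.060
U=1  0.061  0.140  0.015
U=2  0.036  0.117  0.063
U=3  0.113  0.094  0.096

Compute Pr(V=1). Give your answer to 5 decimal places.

P(V=1) = 0.183 + 0.140 + 0.117 + 0.094 = 0.534.

0.53400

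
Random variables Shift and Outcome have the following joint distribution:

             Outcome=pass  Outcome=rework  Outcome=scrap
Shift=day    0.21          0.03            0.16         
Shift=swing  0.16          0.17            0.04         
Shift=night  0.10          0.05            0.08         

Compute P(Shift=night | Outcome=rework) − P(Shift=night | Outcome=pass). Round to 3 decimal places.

P(Outcome=rework) = 0.03 + 0.17 + 0.05 = 0.25; P(Shift=night | Outcome=rework) = 0.05/0.25 = 0.2000.
P(Outcome=pass) = 0.21 + 0.16 + 0.10 = 0.47; P(Shift=night | Outcome=pass) = 0.10/0.47 = 0.2128.
Difference = -0.013.

-0.013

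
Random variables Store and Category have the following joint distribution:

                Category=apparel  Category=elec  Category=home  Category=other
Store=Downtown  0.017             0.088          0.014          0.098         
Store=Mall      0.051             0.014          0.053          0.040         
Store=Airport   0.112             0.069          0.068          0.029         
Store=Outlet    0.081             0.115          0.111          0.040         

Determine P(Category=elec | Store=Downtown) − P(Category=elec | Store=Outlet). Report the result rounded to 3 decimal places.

P(Store=Downtown) = 0.017 + 0.088 + 0.014 + 0.098 = 0.217; P(Category=elec | Store=Downtown) = 0.088/0.217 = 0.4055.
P(Store=Outlet) = 0.081 + 0.115 + 0.111 + 0.040 = 0.347; P(Category=elec | Store=Outlet) = 0.115/0.347 = 0.3314.
Difference = 0.074.

0.074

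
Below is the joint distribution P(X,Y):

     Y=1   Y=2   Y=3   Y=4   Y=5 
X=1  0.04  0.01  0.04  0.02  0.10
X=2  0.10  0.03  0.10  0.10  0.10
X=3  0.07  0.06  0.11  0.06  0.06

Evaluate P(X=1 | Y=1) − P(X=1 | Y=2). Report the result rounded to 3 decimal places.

P(Y=1) = 0.04 + 0.10 + 0.07 = 0.21; P(X=1 | Y=1) = 0.04/0.21 = 0.1905.
P(Y=2) = 0.01 + 0.03 + 0.06 = 0.10; P(X=1 | Y=2) = 0.01/0.10 = 0.1000.
Difference = 0.090.

0.090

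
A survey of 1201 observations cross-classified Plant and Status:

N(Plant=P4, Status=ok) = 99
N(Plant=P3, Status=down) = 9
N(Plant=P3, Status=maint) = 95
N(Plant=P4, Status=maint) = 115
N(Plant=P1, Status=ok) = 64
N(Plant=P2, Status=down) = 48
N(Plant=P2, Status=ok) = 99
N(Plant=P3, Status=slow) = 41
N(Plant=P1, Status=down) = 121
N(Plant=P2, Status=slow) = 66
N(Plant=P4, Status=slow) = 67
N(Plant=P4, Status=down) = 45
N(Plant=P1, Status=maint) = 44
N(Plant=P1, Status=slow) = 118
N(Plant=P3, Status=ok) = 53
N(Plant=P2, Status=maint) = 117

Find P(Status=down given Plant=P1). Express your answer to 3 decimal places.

0.349

Total with Plant=P1: 64 + 118 + 121 + 44 = 347.
P(Status=down | Plant=P1) = 121/347 = 0.349.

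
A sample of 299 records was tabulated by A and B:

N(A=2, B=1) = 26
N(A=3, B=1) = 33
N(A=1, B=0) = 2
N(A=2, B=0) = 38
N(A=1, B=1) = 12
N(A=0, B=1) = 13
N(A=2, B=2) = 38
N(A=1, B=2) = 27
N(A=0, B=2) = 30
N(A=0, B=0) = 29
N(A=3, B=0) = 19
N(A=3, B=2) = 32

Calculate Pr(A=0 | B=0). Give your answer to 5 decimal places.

0.32955

Total with B=0: 29 + 2 + 38 + 19 = 88.
P(A=0 | B=0) = 29/88 = 0.32955.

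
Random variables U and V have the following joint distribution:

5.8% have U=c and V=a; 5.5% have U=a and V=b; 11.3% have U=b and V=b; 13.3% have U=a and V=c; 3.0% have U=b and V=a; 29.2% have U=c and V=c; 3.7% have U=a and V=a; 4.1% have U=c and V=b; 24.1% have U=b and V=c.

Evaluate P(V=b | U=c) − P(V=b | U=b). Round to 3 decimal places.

P(U=c) = 0.058 + 0.041 + 0.292 = 0.391; P(V=b | U=c) = 0.041/0.391 = 0.1049.
P(U=b) = 0.030 + 0.113 + 0.241 = 0.384; P(V=b | U=b) = 0.113/0.384 = 0.2943.
Difference = -0.189.

-0.189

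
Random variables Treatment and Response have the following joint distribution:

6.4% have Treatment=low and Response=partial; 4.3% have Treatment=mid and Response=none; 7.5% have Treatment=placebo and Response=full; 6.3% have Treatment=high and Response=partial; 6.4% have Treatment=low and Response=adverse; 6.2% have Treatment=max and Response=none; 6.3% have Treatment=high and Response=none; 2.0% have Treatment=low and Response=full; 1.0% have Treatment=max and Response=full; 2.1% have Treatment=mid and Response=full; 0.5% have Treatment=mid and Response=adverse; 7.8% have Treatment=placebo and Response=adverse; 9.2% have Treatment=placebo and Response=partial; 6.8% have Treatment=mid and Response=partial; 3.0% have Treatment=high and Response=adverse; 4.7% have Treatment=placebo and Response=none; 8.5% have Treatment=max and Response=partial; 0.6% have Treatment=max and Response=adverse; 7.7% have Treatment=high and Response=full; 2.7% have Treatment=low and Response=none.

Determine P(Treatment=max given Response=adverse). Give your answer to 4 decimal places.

0.0328

P(Response=adverse) = 0.078 + 0.064 + 0.005 + 0.030 + 0.006 = 0.183.
P(Treatment=max | Response=adverse) = 0.006/0.183 = 0.0328.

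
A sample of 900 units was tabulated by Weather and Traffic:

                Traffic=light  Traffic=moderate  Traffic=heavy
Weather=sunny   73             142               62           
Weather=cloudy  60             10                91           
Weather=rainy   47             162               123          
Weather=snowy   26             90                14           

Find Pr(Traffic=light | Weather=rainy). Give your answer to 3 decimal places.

0.142

Total with Weather=rainy: 47 + 162 + 123 = 332.
P(Traffic=light | Weather=rainy) = 47/332 = 0.142.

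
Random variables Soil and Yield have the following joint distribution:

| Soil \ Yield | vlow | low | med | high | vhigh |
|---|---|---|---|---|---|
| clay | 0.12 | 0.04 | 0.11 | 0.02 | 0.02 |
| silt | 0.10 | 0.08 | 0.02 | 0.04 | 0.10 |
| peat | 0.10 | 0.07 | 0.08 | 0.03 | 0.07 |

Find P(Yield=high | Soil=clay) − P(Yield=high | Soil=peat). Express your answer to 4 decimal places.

-0.0212

P(Soil=clay) = 0.12 + 0.04 + 0.11 + 0.02 + 0.02 = 0.31; P(Yield=high | Soil=clay) = 0.02/0.31 = 0.06452.
P(Soil=peat) = 0.10 + 0.07 + 0.08 + 0.03 + 0.07 = 0.35; P(Yield=high | Soil=peat) = 0.03/0.35 = 0.08571.
Difference = -0.0212.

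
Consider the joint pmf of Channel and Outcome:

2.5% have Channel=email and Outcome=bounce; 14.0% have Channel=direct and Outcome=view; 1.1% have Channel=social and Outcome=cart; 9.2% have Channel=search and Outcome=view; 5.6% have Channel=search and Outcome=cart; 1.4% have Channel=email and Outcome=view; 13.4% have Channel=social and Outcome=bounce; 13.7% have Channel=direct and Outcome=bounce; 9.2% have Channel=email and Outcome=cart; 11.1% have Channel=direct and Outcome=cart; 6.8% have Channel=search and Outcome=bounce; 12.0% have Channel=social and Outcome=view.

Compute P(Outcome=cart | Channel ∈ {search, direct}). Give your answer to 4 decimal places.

P(Channel=search) = 0.068 + 0.092 + 0.056 = 0.216.
P(Channel=direct) = 0.137 + 0.140 + 0.111 = 0.388.
P(Channel ∈ {search, direct}) = 0.216 + 0.388 = 0.604; P(Outcome=cart, Channel ∈ {search, direct}) = 0.056 + 0.111 = 0.167.
P(Outcome=cart | Channel ∈ {search, direct}) = 0.167/0.604 = 0.2765.

0.2765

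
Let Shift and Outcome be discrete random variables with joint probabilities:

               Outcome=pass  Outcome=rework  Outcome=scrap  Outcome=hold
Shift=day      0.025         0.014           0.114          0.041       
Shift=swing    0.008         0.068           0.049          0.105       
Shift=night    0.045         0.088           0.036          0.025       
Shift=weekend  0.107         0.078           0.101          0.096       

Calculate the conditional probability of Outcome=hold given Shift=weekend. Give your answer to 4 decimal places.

P(Shift=weekend) = 0.107 + 0.078 + 0.101 + 0.096 = 0.382.
P(Outcome=hold | Shift=weekend) = 0.096/0.382 = 0.2513.

0.2513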